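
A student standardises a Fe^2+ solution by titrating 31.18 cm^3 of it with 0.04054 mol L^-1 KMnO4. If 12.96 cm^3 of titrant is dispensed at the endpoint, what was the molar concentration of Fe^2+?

0.0843 M

n(KMnO4) = 0.04054 x 0.01296 = 0.0005254 mol.
From the balanced equation, 1 mol KMnO4 reacts with 5 mol Fe^2+, so n(Fe^2+) = 0.0005254 x 5/1 = 0.002627 mol.
[Fe^2+] = 0.002627 / 0.03118 L = 0.0843 M.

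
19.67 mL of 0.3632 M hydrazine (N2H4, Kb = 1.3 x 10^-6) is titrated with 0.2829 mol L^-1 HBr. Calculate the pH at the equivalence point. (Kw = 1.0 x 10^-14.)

n(N2H4) = 0.3632 x 0.01967 = 0.007144 mol; V(HBr) at equivalence = 0.007144/0.2829 = 0.02525 L.
At equivalence the base is fully converted to N2H5+; total volume = 0.04492 L, so [N2H5+] = 0.007144/0.04492 = 0.1590 M.
Ka(N2H5+) = Kw/Kb = 1.0e-14 / 1.3 x 10^-6 = 7.69e-9.
[H^+] = sqrt(Ka x [N2H5+]) = sqrt(7.69e-9 x 0.1590) = 3.50e-5 M.
pH = -log(3.50e-5) = 4.46.

4.46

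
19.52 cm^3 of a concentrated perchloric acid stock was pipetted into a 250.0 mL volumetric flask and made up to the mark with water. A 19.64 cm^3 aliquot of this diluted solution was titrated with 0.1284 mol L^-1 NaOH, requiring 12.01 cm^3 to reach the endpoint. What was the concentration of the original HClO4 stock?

n(NaOH) = 0.1284 x 0.01201 = 0.001542 mol.
n(HClO4) in the aliquot = 0.001542 mol.
[diluted HClO4] = 0.001542 / 0.01964 = 0.07852 M.
Dilution factor = 250.0/19.52 = 12.81, so [stock] = 0.07852 x 12.81 = 1.01 M.

1.01 M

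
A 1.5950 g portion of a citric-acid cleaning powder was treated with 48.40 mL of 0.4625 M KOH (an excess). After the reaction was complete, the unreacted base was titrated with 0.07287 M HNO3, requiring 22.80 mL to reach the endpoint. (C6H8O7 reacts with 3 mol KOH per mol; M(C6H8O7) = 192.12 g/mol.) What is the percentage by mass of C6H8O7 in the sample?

Total n(KOH) added = 0.4625 x 0.04840 = 0.02239 mol.
n(HNO3) used = 0.07287 x 0.02280 = 0.001661 mol, which equals the excess n(KOH).
So n(KOH) consumed by the sample = 0.02239 - 0.001661 = 0.02072 mol.
n(C6H8O7) = 0.02072 / 3 = 0.006908 mol.
mass C6H8O7 = 0.006908 x 192.12 = 1.327 g, so %C6H8O7 = 1.327/1.5950 x 100 = 83.2%.

83.2%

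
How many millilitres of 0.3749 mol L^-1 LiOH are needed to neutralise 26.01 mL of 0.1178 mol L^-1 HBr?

n(HBr) = 0.1178 mol/L x 0.02601 L = 0.003064 mol.
At equivalence n(LiOH) = n(HBr) = 0.003064 mol.
V(LiOH) = 0.003064 / 0.3749 = 0.008173 L = 8.17 mL.

8.17 mL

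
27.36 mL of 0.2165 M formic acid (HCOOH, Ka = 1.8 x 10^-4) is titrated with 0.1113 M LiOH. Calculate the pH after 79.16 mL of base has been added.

n(acid) = 0.2165 x 0.02736 = 0.005923 mol; n(LiOH) added = 0.1113 x 0.07916 = 0.008811 mol.
Base is in excess by 0.008811 - 0.005923 = 0.002887 mol in a total volume of 0.1065 L.
[OH^-] = 0.002887/0.1065 = 0.02710 M, so pOH = 1.57 and pH = 14.00 - 1.57 = 12.43.

12.43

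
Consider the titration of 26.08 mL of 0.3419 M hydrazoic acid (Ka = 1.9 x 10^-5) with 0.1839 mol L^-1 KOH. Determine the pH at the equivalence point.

n(HN3) = 0.3419 x 0.02608 = 0.008917 mol; V(KOH) at equivalence = 0.008917/0.1839 = 0.04849 L.
At equivalence all the acid is converted to N3-; total volume = 0.02608 + 0.04849 = 0.07457 L, so [N3-] = 0.008917/0.07457 = 0.1196 M.
Kb = Kw/Ka = 1.0e-14 / 1.9 x 10^-5 = 5.26e-10.
[OH^-] = sqrt(Kb x [N3-]) = sqrt(5.26e-10 x 0.1196) = 7.93e-6 M.
pOH = 5.10, so pH = 14.00 - 5.10 = 8.90.

8.90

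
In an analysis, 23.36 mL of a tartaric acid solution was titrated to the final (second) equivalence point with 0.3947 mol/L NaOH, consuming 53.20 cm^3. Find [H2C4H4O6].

n(NaOH) = 0.3947 x 0.05320 = 0.02100 mol.
At the final (second) equivalence point, 2 mol OH^- react per mol H2C4H4O6, so n(H2C4H4O6) = 0.02100 / 2 = 0.01050 mol.
[H2C4H4O6] = 0.01050 / 0.02336 L = 0.449 M.

0.449 M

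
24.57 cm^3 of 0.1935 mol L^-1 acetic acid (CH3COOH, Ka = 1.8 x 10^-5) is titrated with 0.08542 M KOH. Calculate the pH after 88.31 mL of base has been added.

n(acid) = 0.1935 x 0.02457 = 0.004754 mol; n(KOH) added = 0.08542 x 0.08831 = 0.007543 mol.
Base is in excess by 0.007543 - 0.004754 = 0.002789 mol in a total volume of 0.1129 L.
[OH^-] = 0.002789/0.1129 = 0.02471 M, so pOH = 1.61 and pH = 14.00 - 1.61 = 12.39.

12.39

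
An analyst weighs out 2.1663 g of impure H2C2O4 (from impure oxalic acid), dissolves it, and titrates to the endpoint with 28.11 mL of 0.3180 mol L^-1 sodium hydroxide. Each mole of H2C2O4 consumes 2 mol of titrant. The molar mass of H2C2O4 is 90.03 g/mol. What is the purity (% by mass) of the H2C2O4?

n(NaOH) = 0.3180 x 0.02811 = 0.008939 mol.
n(H2C2O4) = 0.008939 / 2 = 0.004469 mol.
mass of H2C2O4 = 0.004469 x 90.03 = 0.4024 g.
% purity = 0.4024 / 2.1663 x 100 = 18.6%.

18.6%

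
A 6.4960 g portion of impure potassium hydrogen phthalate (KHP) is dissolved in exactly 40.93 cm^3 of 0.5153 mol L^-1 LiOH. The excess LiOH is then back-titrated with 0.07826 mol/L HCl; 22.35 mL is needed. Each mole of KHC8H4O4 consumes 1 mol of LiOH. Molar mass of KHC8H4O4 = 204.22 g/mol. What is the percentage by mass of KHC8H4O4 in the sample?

Total n(LiOH) added = 0.5153 x 0.04093 = 0.02109 mol.
n(HCl) used = 0.07826 x 0.02235 = 0.001749 mol, which equals the excess n(LiOH).
So n(LiOH) consumed by the sample = 0.02109 - 0.001749 = 0.01934 mol.
n(KHC8H4O4) = 0.01934 / 1 = 0.01934 mol.
mass KHC8H4O4 = 0.01934 x 204.22 = 3.950 g, so %KHC8H4O4 = 3.950/6.4960 x 100 = 60.8%.

60.8%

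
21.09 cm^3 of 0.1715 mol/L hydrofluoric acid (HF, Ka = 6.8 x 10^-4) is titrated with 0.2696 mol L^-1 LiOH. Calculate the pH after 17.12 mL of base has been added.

n(acid) = 0.1715 x 0.02109 = 0.003617 mol; n(LiOH) added = 0.2696 x 0.01712 = 0.004616 mol.
Base is in excess by 0.004616 - 0.003617 = 0.0009986 mol in a total volume of 0.03821 L.
[OH^-] = 0.0009986/0.03821 = 0.02613 M, so pOH = 1.58 and pH = 14.00 - 1.58 = 12.42.

12.42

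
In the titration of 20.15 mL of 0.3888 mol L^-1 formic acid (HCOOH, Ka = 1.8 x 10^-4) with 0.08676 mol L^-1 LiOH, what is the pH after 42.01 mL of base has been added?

3.68

Initial n(HCOOH) = 0.3888 x 0.02015 = 0.007834 mol.
n(LiOH) added = 0.08676 x 0.04201 = 0.003645 mol, converting that many moles of HCOOH to HCOO-.
Remaining n(HCOOH) = 0.004190 mol; n(HCOO-) = 0.003645 mol.
By Henderson-Hasselbalch, pH = pKa + log([A^-]/[HA]) = 3.74 + log(0.003645/0.004190) = 3.74 + (-0.06) = 3.68.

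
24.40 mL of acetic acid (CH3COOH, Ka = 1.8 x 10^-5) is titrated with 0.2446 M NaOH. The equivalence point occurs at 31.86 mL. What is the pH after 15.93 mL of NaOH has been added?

15.93 mL is exactly half the equivalence volume (31.86/2), i.e. the half-equivalence point.
There, n(HA) = n(A^-), so pH = pKa = -log(1.8 x 10^-5) = 4.74.

4.74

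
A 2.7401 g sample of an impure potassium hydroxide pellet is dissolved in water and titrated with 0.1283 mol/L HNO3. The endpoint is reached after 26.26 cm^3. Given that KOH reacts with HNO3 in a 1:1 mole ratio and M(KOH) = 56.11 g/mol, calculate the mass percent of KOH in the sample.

n(HNO3) = 0.1283 x 0.02626 = 0.003369 mol.
n(KOH) = 0.003369 / 1 = 0.003369 mol.
mass of KOH = 0.003369 x 56.11 = 0.1890 g.
% purity = 0.1890 / 2.7401 x 100 = 6.90%.

6.90%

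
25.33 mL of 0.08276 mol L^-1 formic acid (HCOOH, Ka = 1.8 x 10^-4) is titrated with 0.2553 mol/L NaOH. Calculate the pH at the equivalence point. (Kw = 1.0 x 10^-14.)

n(HCOOH) = 0.08276 x 0.02533 = 0.002096 mol; V(NaOH) at equivalence = 0.002096/0.2553 = 0.008211 L.
At equivalence all the acid is converted to HCOO-; total volume = 0.02533 + 0.008211 = 0.03354 L, so [HCOO-] = 0.002096/0.03354 = 0.06250 M.
Kb = Kw/Ka = 1.0e-14 / 1.8 x 10^-4 = 5.56e-11.
[OH^-] = sqrt(Kb x [HCOO-]) = sqrt(5.56e-11 x 0.06250) = 1.86e-6 M.
pOH = 5.73, so pH = 14.00 - 5.73 = 8.27.

8.27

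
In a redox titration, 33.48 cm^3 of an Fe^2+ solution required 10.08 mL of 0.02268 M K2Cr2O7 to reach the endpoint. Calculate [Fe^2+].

n(K2Cr2O7) = 0.02268 x 0.01008 = 0.0002286 mol.
From the balanced equation, 1 mol K2Cr2O7 reacts with 6 mol Fe^2+, so n(Fe^2+) = 0.0002286 x 6/1 = 0.001372 mol.
[Fe^2+] = 0.001372 / 0.03348 L = 0.0410 M.

0.0410 M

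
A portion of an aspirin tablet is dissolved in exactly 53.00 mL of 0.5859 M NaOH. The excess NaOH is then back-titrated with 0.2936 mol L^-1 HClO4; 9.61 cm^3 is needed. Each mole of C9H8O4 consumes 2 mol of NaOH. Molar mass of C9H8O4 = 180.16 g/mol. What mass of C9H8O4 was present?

2.54 g

Total n(NaOH) added = 0.5859 x 0.05300 = 0.03105 mol.
n(HClO4) used = 0.2936 x 0.009610 = 0.002821 mol, which equals the excess n(NaOH).
So n(NaOH) consumed by the sample = 0.03105 - 0.002821 = 0.02823 mol.
n(C9H8O4) = 0.02823 / 2 = 0.01412 mol.
mass = 0.01412 mol x 180.16 g/mol = 2.54 g.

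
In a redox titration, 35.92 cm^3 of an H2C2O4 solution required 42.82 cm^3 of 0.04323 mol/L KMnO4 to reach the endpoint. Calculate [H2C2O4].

0.129 M

n(KMnO4) = 0.04323 x 0.04282 = 0.001851 mol.
From the balanced equation, 2 mol KMnO4 reacts with 5 mol H2C2O4, so n(H2C2O4) = 0.001851 x 5/2 = 0.004628 mol.
[H2C2O4] = 0.004628 / 0.03592 L = 0.129 M.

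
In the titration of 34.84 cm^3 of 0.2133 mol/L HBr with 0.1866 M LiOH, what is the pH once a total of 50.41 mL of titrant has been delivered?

12.36

n(acid) = 0.2133 x 0.03484 = 0.007431 mol; n(LiOH) added = 0.1866 x 0.05041 = 0.009407 mol.
Base is in excess by 0.009407 - 0.007431 = 0.001975 mol in a total volume of 0.08525 L.
[OH^-] = 0.001975/0.08525 = 0.02317 M, so pOH = 1.64 and pH = 14.00 - 1.64 = 12.36.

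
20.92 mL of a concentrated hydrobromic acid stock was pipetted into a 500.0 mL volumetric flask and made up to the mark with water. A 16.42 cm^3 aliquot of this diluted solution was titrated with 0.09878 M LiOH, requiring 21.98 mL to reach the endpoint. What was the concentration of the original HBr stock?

n(LiOH) = 0.09878 x 0.02198 = 0.002171 mol.
n(HBr) in the aliquot = 0.002171 mol.
[diluted HBr] = 0.002171 / 0.01642 = 0.1322 M.
Dilution factor = 500.0/20.92 = 23.90, so [stock] = 0.1322 x 23.90 = 3.16 M.

3.16 M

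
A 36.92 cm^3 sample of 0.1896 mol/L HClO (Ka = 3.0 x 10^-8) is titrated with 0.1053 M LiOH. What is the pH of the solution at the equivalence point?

10.18

n(HClO) = 0.1896 x 0.03692 = 0.007000 mol; V(LiOH) at equivalence = 0.007000/0.1053 = 0.06648 L.
At equivalence all the acid is converted to ClO-; total volume = 0.03692 + 0.06648 = 0.1034 L, so [ClO-] = 0.007000/0.1034 = 0.06770 M.
Kb = Kw/Ka = 1.0e-14 / 3.0 x 10^-8 = 3.33e-7.
[OH^-] = sqrt(Kb x [ClO-]) = sqrt(3.33e-7 x 0.06770) = 0.000150 M.
pOH = 3.82, so pH = 14.00 - 3.82 = 10.18.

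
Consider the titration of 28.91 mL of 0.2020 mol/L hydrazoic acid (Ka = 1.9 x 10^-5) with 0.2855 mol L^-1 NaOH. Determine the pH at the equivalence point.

8.90

n(HN3) = 0.2020 x 0.02891 = 0.005840 mol; V(NaOH) at equivalence = 0.005840/0.2855 = 0.02045 L.
At equivalence all the acid is converted to N3-; total volume = 0.02891 + 0.02045 = 0.04936 L, so [N3-] = 0.005840/0.04936 = 0.1183 M.
Kb = Kw/Ka = 1.0e-14 / 1.9 x 10^-5 = 5.26e-10.
[OH^-] = sqrt(Kb x [N3-]) = sqrt(5.26e-10 x 0.1183) = 7.89e-6 M.
pOH = 5.10, so pH = 14.00 - 5.10 = 8.90.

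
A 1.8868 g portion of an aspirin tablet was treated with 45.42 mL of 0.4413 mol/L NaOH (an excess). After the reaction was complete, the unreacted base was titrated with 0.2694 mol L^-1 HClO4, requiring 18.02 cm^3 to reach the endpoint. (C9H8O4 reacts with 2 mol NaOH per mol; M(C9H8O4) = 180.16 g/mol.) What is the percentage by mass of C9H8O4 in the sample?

Total n(NaOH) added = 0.4413 x 0.04542 = 0.02004 mol.
n(HClO4) used = 0.2694 x 0.01802 = 0.004855 mol, which equals the excess n(NaOH).
So n(NaOH) consumed by the sample = 0.02004 - 0.004855 = 0.01519 mol.
n(C9H8O4) = 0.01519 / 2 = 0.007595 mol.
mass C9H8O4 = 0.007595 x 180.16 = 1.368 g, so %C9H8O4 = 1.368/1.8868 x 100 = 72.5%.

72.5%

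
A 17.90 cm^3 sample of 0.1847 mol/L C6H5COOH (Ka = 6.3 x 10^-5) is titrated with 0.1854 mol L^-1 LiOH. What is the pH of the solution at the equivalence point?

8.58

n(C6H5COOH) = 0.1847 x 0.01790 = 0.003306 mol; V(LiOH) at equivalence = 0.003306/0.1854 = 0.01783 L.
At equivalence all the acid is converted to C6H5COO-; total volume = 0.01790 + 0.01783 = 0.03573 L, so [C6H5COO-] = 0.003306/0.03573 = 0.09252 M.
Kb = Kw/Ka = 1.0e-14 / 6.3 x 10^-5 = 1.59e-10.
[OH^-] = sqrt(Kb x [C6H5COO-]) = sqrt(1.59e-10 x 0.09252) = 3.83e-6 M.
pOH = 5.42, so pH = 14.00 - 5.42 = 8.58.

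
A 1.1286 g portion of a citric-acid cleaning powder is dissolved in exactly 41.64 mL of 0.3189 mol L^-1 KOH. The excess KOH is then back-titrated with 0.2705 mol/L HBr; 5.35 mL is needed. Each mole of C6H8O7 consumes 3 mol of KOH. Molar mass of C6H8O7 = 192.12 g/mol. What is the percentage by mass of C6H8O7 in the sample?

Total n(KOH) added = 0.3189 x 0.04164 = 0.01328 mol.
n(HBr) used = 0.2705 x 0.005350 = 0.001447 mol, which equals the excess n(KOH).
So n(KOH) consumed by the sample = 0.01328 - 0.001447 = 0.01183 mol.
n(C6H8O7) = 0.01183 / 3 = 0.003944 mol.
mass C6H8O7 = 0.003944 x 192.12 = 0.7577 g, so %C6H8O7 = 0.7577/1.1286 x 100 = 67.1%.

67.1%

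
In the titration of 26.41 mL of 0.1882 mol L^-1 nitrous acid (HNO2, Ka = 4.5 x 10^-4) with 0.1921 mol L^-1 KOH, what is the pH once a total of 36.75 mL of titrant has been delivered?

n(acid) = 0.1882 x 0.02641 = 0.004970 mol; n(KOH) added = 0.1921 x 0.03675 = 0.007060 mol.
Base is in excess by 0.007060 - 0.004970 = 0.002089 mol in a total volume of 0.06316 L.
[OH^-] = 0.002089/0.06316 = 0.03308 M, so pOH = 1.48 and pH = 14.00 - 1.48 = 12.52.

12.52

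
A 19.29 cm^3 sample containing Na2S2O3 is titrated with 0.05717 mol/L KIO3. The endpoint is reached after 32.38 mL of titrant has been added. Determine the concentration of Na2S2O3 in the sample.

n(KIO3) = 0.05717 x 0.03238 = 0.001851 mol.
From the balanced equation, 1 mol KIO3 reacts with 6 mol Na2S2O3, so n(Na2S2O3) = 0.001851 x 6/1 = 0.01111 mol.
[Na2S2O3] = 0.01111 / 0.01929 L = 0.576 M.

0.576 M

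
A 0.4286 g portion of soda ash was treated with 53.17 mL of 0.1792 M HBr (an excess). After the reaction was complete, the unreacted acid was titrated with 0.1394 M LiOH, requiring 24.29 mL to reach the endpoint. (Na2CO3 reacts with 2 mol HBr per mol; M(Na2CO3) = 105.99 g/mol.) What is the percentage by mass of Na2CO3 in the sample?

75.9%

Total n(HBr) added = 0.1792 x 0.05317 = 0.009528 mol.
n(LiOH) used = 0.1394 x 0.02429 = 0.003386 mol, which equals the excess n(HBr).
So n(HBr) consumed by the sample = 0.009528 - 0.003386 = 0.006142 mol.
n(Na2CO3) = 0.006142 / 2 = 0.003071 mol.
mass Na2CO3 = 0.003071 x 105.99 = 0.3255 g, so %Na2CO3 = 0.3255/0.4286 x 100 = 75.9%.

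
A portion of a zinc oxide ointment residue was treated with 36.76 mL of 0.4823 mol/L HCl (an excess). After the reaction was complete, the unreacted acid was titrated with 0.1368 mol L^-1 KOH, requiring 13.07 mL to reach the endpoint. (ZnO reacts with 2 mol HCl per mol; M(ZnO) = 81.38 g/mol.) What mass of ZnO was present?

0.649 g

Total n(HCl) added = 0.4823 x 0.03676 = 0.01773 mol.
n(KOH) used = 0.1368 x 0.01307 = 0.001788 mol, which equals the excess n(HCl).
So n(HCl) consumed by the sample = 0.01773 - 0.001788 = 0.01594 mol.
n(ZnO) = 0.01594 / 2 = 0.007971 mol.
mass = 0.007971 mol x 81.38 g/mol = 0.649 g.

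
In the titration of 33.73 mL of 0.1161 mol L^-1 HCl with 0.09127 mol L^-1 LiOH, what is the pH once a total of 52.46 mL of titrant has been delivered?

n(acid) = 0.1161 x 0.03373 = 0.003916 mol; n(LiOH) added = 0.09127 x 0.05246 = 0.004788 mol.
Base is in excess by 0.004788 - 0.003916 = 0.0008720 mol in a total volume of 0.08619 L.
[OH^-] = 0.0008720/0.08619 = 0.01012 M, so pOH = 1.99 and pH = 14.00 - 1.99 = 12.01.

12.01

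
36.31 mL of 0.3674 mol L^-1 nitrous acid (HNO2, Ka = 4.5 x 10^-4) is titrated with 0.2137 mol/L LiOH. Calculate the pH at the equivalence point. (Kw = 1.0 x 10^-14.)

n(HNO2) = 0.3674 x 0.03631 = 0.01334 mol; V(LiOH) at equivalence = 0.01334/0.2137 = 0.06243 L.
At equivalence all the acid is converted to NO2-; total volume = 0.03631 + 0.06243 = 0.09874 L, so [NO2-] = 0.01334/0.09874 = 0.1351 M.
Kb = Kw/Ka = 1.0e-14 / 4.5 x 10^-4 = 2.22e-11.
[OH^-] = sqrt(Kb x [NO2-]) = sqrt(2.22e-11 x 0.1351) = 1.73e-6 M.
pOH = 5.76, so pH = 14.00 - 5.76 = 8.24.

8.24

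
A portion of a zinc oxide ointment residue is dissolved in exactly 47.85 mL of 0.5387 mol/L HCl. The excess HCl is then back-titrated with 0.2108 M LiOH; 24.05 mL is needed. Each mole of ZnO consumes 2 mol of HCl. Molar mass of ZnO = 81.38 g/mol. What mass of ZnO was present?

Total n(HCl) added = 0.5387 x 0.04785 = 0.02578 mol.
n(LiOH) used = 0.2108 x 0.02405 = 0.005070 mol, which equals the excess n(HCl).
So n(HCl) consumed by the sample = 0.02578 - 0.005070 = 0.02071 mol.
n(ZnO) = 0.02071 / 2 = 0.01035 mol.
mass = 0.01035 mol x 81.38 g/mol = 0.843 g.

0.843 g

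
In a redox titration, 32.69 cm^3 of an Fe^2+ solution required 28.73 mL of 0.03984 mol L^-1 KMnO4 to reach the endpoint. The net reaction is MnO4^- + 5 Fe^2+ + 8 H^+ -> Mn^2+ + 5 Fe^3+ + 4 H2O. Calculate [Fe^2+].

0.175 M

n(KMnO4) = 0.03984 x 0.02873 = 0.001145 mol.
From the balanced equation, 1 mol KMnO4 reacts with 5 mol Fe^2+, so n(Fe^2+) = 0.001145 x 5/1 = 0.005723 mol.
[Fe^2+] = 0.005723 / 0.03269 L = 0.175 M.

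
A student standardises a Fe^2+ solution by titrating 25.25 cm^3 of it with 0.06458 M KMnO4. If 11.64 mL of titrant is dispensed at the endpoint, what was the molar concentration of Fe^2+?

n(KMnO4) = 0.06458 x 0.01164 = 0.0007517 mol.
From the balanced equation, 1 mol KMnO4 reacts with 5 mol Fe^2+, so n(Fe^2+) = 0.0007517 x 5/1 = 0.003759 mol.
[Fe^2+] = 0.003759 / 0.02525 L = 0.149 M.

0.149 M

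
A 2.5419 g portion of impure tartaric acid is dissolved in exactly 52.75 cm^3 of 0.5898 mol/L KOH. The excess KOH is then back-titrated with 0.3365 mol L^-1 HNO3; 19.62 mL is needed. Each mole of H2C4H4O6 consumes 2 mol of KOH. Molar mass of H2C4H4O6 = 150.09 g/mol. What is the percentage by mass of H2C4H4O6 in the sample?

Total n(KOH) added = 0.5898 x 0.05275 = 0.03111 mol.
n(HNO3) used = 0.3365 x 0.01962 = 0.006602 mol, which equals the excess n(KOH).
So n(KOH) consumed by the sample = 0.03111 - 0.006602 = 0.02451 mol.
n(H2C4H4O6) = 0.02451 / 2 = 0.01225 mol.
mass H2C4H4O6 = 0.01225 x 150.09 = 1.839 g, so %H2C4H4O6 = 1.839/2.5419 x 100 = 72.4%.

72.4%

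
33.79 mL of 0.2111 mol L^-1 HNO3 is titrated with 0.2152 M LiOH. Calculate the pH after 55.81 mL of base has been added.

n(acid) = 0.2111 x 0.03379 = 0.007133 mol; n(LiOH) added = 0.2152 x 0.05581 = 0.01201 mol.
Base is in excess by 0.01201 - 0.007133 = 0.004877 mol in a total volume of 0.08960 L.
[OH^-] = 0.004877/0.08960 = 0.05443 M, so pOH = 1.26 and pH = 14.00 - 1.26 = 12.74.

12.74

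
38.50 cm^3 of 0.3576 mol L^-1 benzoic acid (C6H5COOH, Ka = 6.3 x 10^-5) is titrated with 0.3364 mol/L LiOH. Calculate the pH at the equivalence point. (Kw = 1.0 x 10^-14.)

8.72

n(C6H5COOH) = 0.3576 x 0.03850 = 0.01377 mol; V(LiOH) at equivalence = 0.01377/0.3364 = 0.04093 L.
At equivalence all the acid is converted to C6H5COO-; total volume = 0.03850 + 0.04093 = 0.07943 L, so [C6H5COO-] = 0.01377/0.07943 = 0.1733 M.
Kb = Kw/Ka = 1.0e-14 / 6.3 x 10^-5 = 1.59e-10.
[OH^-] = sqrt(Kb x [C6H5COO-]) = sqrt(1.59e-10 x 0.1733) = 5.25e-6 M.
pOH = 5.28, so pH = 14.00 - 5.28 = 8.72.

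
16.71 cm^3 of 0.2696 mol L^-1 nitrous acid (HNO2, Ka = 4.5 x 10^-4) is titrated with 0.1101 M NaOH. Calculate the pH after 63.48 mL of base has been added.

n(acid) = 0.2696 x 0.01671 = 0.004505 mol; n(NaOH) added = 0.1101 x 0.06348 = 0.006989 mol.
Base is in excess by 0.006989 - 0.004505 = 0.002484 mol in a total volume of 0.08019 L.
[OH^-] = 0.002484/0.08019 = 0.03098 M, so pOH = 1.51 and pH = 14.00 - 1.51 = 12.49.

12.49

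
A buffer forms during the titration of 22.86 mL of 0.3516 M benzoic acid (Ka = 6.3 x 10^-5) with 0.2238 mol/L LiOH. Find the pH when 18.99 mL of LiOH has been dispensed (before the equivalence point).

4.25

Initial n(C6H5COOH) = 0.3516 x 0.02286 = 0.008038 mol.
n(LiOH) added = 0.2238 x 0.01899 = 0.004250 mol, converting that many moles of C6H5COOH to C6H5COO-.
Remaining n(C6H5COOH) = 0.003788 mol; n(C6H5COO-) = 0.004250 mol.
By Henderson-Hasselbalch, pH = pKa + log([A^-]/[HA]) = 4.20 + log(0.004250/0.003788) = 4.20 + (+0.05) = 4.25.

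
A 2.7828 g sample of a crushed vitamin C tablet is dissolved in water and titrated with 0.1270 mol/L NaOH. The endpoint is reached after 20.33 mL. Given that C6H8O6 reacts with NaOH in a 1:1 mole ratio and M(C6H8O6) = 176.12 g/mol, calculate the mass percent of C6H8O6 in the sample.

16.3%

n(NaOH) = 0.1270 x 0.02033 = 0.002582 mol.
n(C6H8O6) = 0.002582 / 1 = 0.002582 mol.
mass of C6H8O6 = 0.002582 x 176.12 = 0.4547 g.
% purity = 0.4547 / 2.7828 x 100 = 16.3%.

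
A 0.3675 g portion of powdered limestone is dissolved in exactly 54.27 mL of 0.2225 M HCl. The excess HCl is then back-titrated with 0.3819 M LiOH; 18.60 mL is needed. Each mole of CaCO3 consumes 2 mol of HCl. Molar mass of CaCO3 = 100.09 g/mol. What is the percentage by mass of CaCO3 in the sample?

67.7%

Total n(HCl) added = 0.2225 x 0.05427 = 0.01208 mol.
n(LiOH) used = 0.3819 x 0.01860 = 0.007103 mol, which equals the excess n(HCl).
So n(HCl) consumed by the sample = 0.01208 - 0.007103 = 0.004972 mol.
n(CaCO3) = 0.004972 / 2 = 0.002486 mol.
mass CaCO3 = 0.002486 x 100.09 = 0.2488 g, so %CaCO3 = 0.2488/0.3675 x 100 = 67.7%.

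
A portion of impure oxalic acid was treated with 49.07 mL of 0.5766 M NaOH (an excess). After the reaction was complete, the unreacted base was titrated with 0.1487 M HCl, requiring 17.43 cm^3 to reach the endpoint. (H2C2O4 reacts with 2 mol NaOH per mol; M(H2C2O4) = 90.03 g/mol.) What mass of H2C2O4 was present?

Total n(NaOH) added = 0.5766 x 0.04907 = 0.02829 mol.
n(HCl) used = 0.1487 x 0.01743 = 0.002592 mol, which equals the excess n(NaOH).
So n(NaOH) consumed by the sample = 0.02829 - 0.002592 = 0.02570 mol.
n(H2C2O4) = 0.02570 / 2 = 0.01285 mol.
mass = 0.01285 mol x 90.03 g/mol = 1.16 g.

1.16 g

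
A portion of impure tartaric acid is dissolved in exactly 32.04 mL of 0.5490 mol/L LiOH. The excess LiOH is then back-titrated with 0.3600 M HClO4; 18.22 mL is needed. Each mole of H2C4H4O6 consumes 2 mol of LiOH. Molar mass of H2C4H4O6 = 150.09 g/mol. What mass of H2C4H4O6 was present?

Total n(LiOH) added = 0.5490 x 0.03204 = 0.01759 mol.
n(HClO4) used = 0.3600 x 0.01822 = 0.006559 mol, which equals the excess n(LiOH).
So n(LiOH) consumed by the sample = 0.01759 - 0.006559 = 0.01103 mol.
n(H2C4H4O6) = 0.01103 / 2 = 0.005515 mol.
mass = 0.005515 mol x 150.09 g/mol = 0.828 g.

0.828 g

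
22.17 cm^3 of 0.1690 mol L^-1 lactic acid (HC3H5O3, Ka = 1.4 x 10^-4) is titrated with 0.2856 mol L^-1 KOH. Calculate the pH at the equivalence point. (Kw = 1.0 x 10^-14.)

n(HC3H5O3) = 0.1690 x 0.02217 = 0.003747 mol; V(KOH) at equivalence = 0.003747/0.2856 = 0.01312 L.
At equivalence all the acid is converted to C3H5O3-; total volume = 0.02217 + 0.01312 = 0.03529 L, so [C3H5O3-] = 0.003747/0.03529 = 0.1062 M.
Kb = Kw/Ka = 1.0e-14 / 1.4 x 10^-4 = 7.14e-11.
[OH^-] = sqrt(Kb x [C3H5O3-]) = sqrt(7.14e-11 x 0.1062) = 2.75e-6 M.
pOH = 5.56, so pH = 14.00 - 5.56 = 8.44.

8.44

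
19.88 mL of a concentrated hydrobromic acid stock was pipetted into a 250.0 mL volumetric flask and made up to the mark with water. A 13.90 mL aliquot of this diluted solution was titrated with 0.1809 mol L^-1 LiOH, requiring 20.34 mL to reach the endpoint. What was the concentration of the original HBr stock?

3.33 M

n(LiOH) = 0.1809 x 0.02034 = 0.003680 mol.
n(HBr) in the aliquot = 0.003680 mol.
[diluted HBr] = 0.003680 / 0.01390 = 0.2647 M.
Dilution factor = 250.0/19.88 = 12.58, so [stock] = 0.2647 x 12.58 = 3.33 M.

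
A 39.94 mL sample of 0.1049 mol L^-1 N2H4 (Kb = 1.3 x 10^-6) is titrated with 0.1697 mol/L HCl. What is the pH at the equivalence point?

4.65

n(N2H4) = 0.1049 x 0.03994 = 0.004190 mol; V(HCl) at equivalence = 0.004190/0.1697 = 0.02469 L.
At equivalence the base is fully converted to N2H5+; total volume = 0.06463 L, so [N2H5+] = 0.004190/0.06463 = 0.06483 M.
Ka(N2H5+) = Kw/Kb = 1.0e-14 / 1.3 x 10^-6 = 7.69e-9.
[H^+] = sqrt(Ka x [N2H5+]) = sqrt(7.69e-9 x 0.06483) = 2.23e-5 M.
pH = -log(2.23e-5) = 4.65.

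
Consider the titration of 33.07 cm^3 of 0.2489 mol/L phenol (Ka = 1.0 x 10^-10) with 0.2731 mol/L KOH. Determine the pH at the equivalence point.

n(C6H5OH) = 0.2489 x 0.03307 = 0.008231 mol; V(KOH) at equivalence = 0.008231/0.2731 = 0.03014 L.
At equivalence all the acid is converted to C6H5O-; total volume = 0.03307 + 0.03014 = 0.06321 L, so [C6H5O-] = 0.008231/0.06321 = 0.1302 M.
Kb = Kw/Ka = 1.0e-14 / 1.0 x 10^-10 = 0.000100.
[OH^-] = sqrt(Kb x [C6H5O-]) = sqrt(0.000100 x 0.1302) = 0.00361 M.
pOH = 2.44, so pH = 14.00 - 2.44 = 11.56.

11.56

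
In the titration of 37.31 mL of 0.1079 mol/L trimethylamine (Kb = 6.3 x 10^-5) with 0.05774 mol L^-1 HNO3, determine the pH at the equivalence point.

n((CH3)3N) = 0.1079 x 0.03731 = 0.004026 mol; V(HNO3) at equivalence = 0.004026/0.05774 = 0.06972 L.
At equivalence the base is fully converted to (CH3)3NH+; total volume = 0.1070 L, so [(CH3)3NH+] = 0.004026/0.1070 = 0.03761 M.
Ka((CH3)3NH+) = Kw/Kb = 1.0e-14 / 6.3 x 10^-5 = 1.59e-10.
[H^+] = sqrt(Ka x [(CH3)3NH+]) = sqrt(1.59e-10 x 0.03761) = 2.44e-6 M.
pH = -log(2.44e-6) = 5.61.

5.61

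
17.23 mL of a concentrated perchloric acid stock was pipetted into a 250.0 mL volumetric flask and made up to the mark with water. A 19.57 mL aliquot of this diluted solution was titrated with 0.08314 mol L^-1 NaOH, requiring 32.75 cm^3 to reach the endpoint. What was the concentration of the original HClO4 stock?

n(NaOH) = 0.08314 x 0.03275 = 0.002723 mol.
n(HClO4) in the aliquot = 0.002723 mol.
[diluted HClO4] = 0.002723 / 0.01957 = 0.1391 M.
Dilution factor = 250.0/17.23 = 14.51, so [stock] = 0.1391 x 14.51 = 2.02 M.

2.02 M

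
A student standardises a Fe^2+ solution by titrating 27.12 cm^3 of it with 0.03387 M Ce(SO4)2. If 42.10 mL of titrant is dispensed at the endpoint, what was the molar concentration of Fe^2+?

n(Ce(SO4)2) = 0.03387 x 0.04210 = 0.001426 mol.
From the balanced equation, 1 mol Ce(SO4)2 reacts with 1 mol Fe^2+, so n(Fe^2+) = 0.001426 x 1/1 = 0.001426 mol.
[Fe^2+] = 0.001426 / 0.02712 L = 0.0526 M.

0.0526 M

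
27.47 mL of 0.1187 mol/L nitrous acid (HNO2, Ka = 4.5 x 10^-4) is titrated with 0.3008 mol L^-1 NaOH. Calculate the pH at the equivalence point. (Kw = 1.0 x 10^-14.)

n(HNO2) = 0.1187 x 0.02747 = 0.003261 mol; V(NaOH) at equivalence = 0.003261/0.3008 = 0.01084 L.
At equivalence all the acid is converted to NO2-; total volume = 0.02747 + 0.01084 = 0.03831 L, so [NO2-] = 0.003261/0.03831 = 0.08511 M.
Kb = Kw/Ka = 1.0e-14 / 4.5 x 10^-4 = 2.22e-11.
[OH^-] = sqrt(Kb x [NO2-]) = sqrt(2.22e-11 x 0.08511) = 1.38e-6 M.
pOH = 5.86, so pH = 14.00 - 5.86 = 8.14.

8.14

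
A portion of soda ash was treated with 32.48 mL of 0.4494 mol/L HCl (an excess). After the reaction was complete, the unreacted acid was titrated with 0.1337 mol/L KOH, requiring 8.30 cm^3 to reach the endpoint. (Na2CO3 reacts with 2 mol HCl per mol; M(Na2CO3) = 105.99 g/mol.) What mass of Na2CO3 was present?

0.715 g

Total n(HCl) added = 0.4494 x 0.03248 = 0.01460 mol.
n(KOH) used = 0.1337 x 0.008300 = 0.001110 mol, which equals the excess n(HCl).
So n(HCl) consumed by the sample = 0.01460 - 0.001110 = 0.01349 mol.
n(Na2CO3) = 0.01349 / 2 = 0.006743 mol.
mass = 0.006743 mol x 105.99 g/mol = 0.715 g.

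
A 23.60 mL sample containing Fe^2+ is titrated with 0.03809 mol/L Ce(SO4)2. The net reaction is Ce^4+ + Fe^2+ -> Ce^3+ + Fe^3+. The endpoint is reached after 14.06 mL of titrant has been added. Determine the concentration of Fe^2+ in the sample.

0.0227 M

n(Ce(SO4)2) = 0.03809 x 0.01406 = 0.0005355 mol.
From the balanced equation, 1 mol Ce(SO4)2 reacts with 1 mol Fe^2+, so n(Fe^2+) = 0.0005355 x 1/1 = 0.0005355 mol.
[Fe^2+] = 0.0005355 / 0.02360 L = 0.0227 M.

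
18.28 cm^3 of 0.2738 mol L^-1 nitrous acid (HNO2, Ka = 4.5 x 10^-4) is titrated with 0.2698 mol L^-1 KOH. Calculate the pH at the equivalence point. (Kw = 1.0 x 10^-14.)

n(HNO2) = 0.2738 x 0.01828 = 0.005005 mol; V(KOH) at equivalence = 0.005005/0.2698 = 0.01855 L.
At equivalence all the acid is converted to NO2-; total volume = 0.01828 + 0.01855 = 0.03683 L, so [NO2-] = 0.005005/0.03683 = 0.1359 M.
Kb = Kw/Ka = 1.0e-14 / 4.5 x 10^-4 = 2.22e-11.
[OH^-] = sqrt(Kb x [NO2-]) = sqrt(2.22e-11 x 0.1359) = 1.74e-6 M.
pOH = 5.76, so pH = 14.00 - 5.76 = 8.24.

8.24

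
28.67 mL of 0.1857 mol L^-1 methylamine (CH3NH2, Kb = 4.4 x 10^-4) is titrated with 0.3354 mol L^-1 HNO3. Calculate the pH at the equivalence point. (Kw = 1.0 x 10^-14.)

n(CH3NH2) = 0.1857 x 0.02867 = 0.005324 mol; V(HNO3) at equivalence = 0.005324/0.3354 = 0.01587 L.
At equivalence the base is fully converted to CH3NH3+; total volume = 0.04454 L, so [CH3NH3+] = 0.005324/0.04454 = 0.1195 M.
Ka(CH3NH3+) = Kw/Kb = 1.0e-14 / 4.4 x 10^-4 = 2.27e-11.
[H^+] = sqrt(Ka x [CH3NH3+]) = sqrt(2.27e-11 x 0.1195) = 1.65e-6 M.
pH = -log(1.65e-6) = 5.78.

5.78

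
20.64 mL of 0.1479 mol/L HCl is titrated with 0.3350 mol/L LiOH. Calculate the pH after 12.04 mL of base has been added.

n(acid) = 0.1479 x 0.02064 = 0.003053 mol; n(LiOH) added = 0.3350 x 0.01204 = 0.004033 mol.
Base is in excess by 0.004033 - 0.003053 = 0.0009807 mol in a total volume of 0.03268 L.
[OH^-] = 0.0009807/0.03268 = 0.03001 M, so pOH = 1.52 and pH = 14.00 - 1.52 = 12.48.

12.48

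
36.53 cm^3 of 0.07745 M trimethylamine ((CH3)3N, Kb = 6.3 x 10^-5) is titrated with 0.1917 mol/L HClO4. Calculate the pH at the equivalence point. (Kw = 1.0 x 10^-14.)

5.53

n((CH3)3N) = 0.07745 x 0.03653 = 0.002829 mol; V(HClO4) at equivalence = 0.002829/0.1917 = 0.01476 L.
At equivalence the base is fully converted to (CH3)3NH+; total volume = 0.05129 L, so [(CH3)3NH+] = 0.002829/0.05129 = 0.05516 M.
Ka((CH3)3NH+) = Kw/Kb = 1.0e-14 / 6.3 x 10^-5 = 1.59e-10.
[H^+] = sqrt(Ka x [(CH3)3NH+]) = sqrt(1.59e-10 x 0.05516) = 2.96e-6 M.
pH = -log(2.96e-6) = 5.53.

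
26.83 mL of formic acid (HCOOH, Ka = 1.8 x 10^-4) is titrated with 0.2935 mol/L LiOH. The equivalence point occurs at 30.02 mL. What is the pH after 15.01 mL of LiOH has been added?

3.74

15.01 mL is exactly half the equivalence volume (30.02/2), i.e. the half-equivalence point.
There, n(HA) = n(A^-), so pH = pKa = -log(1.8 x 10^-4) = 3.74.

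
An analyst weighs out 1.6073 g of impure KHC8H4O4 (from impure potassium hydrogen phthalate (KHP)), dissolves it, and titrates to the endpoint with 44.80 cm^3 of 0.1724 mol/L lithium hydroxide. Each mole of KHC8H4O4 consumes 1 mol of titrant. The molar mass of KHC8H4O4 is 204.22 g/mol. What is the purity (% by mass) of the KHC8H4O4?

n(LiOH) = 0.1724 x 0.04480 = 0.007724 mol.
n(KHC8H4O4) = 0.007724 / 1 = 0.007724 mol.
mass of KHC8H4O4 = 0.007724 x 204.22 = 1.577 g.
% purity = 1.577 / 1.6073 x 100 = 98.1%.

98.1%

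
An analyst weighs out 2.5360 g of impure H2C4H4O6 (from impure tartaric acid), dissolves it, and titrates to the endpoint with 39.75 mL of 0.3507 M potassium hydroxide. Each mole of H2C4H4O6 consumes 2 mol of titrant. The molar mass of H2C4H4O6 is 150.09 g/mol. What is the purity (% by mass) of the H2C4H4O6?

n(KOH) = 0.3507 x 0.03975 = 0.01394 mol.
n(H2C4H4O6) = 0.01394 / 2 = 0.006970 mol.
mass of H2C4H4O6 = 0.006970 x 150.09 = 1.046 g.
% purity = 1.046 / 2.5360 x 100 = 41.3%.

41.3%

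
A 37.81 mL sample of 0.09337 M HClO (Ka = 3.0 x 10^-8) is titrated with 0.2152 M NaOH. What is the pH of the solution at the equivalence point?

10.17

n(HClO) = 0.09337 x 0.03781 = 0.003530 mol; V(NaOH) at equivalence = 0.003530/0.2152 = 0.01640 L.
At equivalence all the acid is converted to ClO-; total volume = 0.03781 + 0.01640 = 0.05421 L, so [ClO-] = 0.003530/0.05421 = 0.06512 M.
Kb = Kw/Ka = 1.0e-14 / 3.0 x 10^-8 = 3.33e-7.
[OH^-] = sqrt(Kb x [ClO-]) = sqrt(3.33e-7 x 0.06512) = 0.000147 M.
pOH = 3.83, so pH = 14.00 - 3.83 = 10.17.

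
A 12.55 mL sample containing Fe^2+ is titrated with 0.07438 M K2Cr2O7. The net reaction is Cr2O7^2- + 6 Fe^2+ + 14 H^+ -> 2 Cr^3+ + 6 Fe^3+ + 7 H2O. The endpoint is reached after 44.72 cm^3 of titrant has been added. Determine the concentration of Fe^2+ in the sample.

n(K2Cr2O7) = 0.07438 x 0.04472 = 0.003326 mol.
From the balanced equation, 1 mol K2Cr2O7 reacts with 6 mol Fe^2+, so n(Fe^2+) = 0.003326 x 6/1 = 0.01996 mol.
[Fe^2+] = 0.01996 / 0.01255 L = 1.59 M.

1.59 M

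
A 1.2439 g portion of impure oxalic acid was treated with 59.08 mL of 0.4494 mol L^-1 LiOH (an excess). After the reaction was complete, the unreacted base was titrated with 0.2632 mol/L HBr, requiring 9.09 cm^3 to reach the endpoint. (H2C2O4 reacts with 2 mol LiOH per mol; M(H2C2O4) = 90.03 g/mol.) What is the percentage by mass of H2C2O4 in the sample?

Total n(LiOH) added = 0.4494 x 0.05908 = 0.02655 mol.
n(HBr) used = 0.2632 x 0.009090 = 0.002392 mol, which equals the excess n(LiOH).
So n(LiOH) consumed by the sample = 0.02655 - 0.002392 = 0.02416 mol.
n(H2C2O4) = 0.02416 / 2 = 0.01208 mol.
mass H2C2O4 = 0.01208 x 90.03 = 1.087 g, so %H2C2O4 = 1.087/1.2439 x 100 = 87.4%.

87.4%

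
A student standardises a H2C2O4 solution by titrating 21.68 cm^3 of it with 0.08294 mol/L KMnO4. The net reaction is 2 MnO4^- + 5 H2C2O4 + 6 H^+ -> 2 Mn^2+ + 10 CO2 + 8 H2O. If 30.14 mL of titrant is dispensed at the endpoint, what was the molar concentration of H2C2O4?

0.288 M

n(KMnO4) = 0.08294 x 0.03014 = 0.002500 mol.
From the balanced equation, 2 mol KMnO4 reacts with 5 mol H2C2O4, so n(H2C2O4) = 0.002500 x 5/2 = 0.006250 mol.
[H2C2O4] = 0.006250 / 0.02168 L = 0.288 M.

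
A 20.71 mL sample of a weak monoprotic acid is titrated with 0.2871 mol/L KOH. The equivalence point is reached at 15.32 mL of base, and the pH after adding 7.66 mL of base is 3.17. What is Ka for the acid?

6.8 x 10^-4

7.66 mL is half of the equivalence volume, so this is the half-equivalence point where [HA] = [A^-].
At half-equivalence pH = pKa, so pKa = 3.17.
Ka = 10^(-3.17) = 6.8 x 10^-4.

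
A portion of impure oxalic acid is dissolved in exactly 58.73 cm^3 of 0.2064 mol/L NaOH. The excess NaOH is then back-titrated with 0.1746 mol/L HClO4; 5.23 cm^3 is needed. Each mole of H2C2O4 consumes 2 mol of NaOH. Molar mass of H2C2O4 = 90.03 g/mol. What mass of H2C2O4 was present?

Total n(NaOH) added = 0.2064 x 0.05873 = 0.01212 mol.
n(HClO4) used = 0.1746 x 0.005230 = 0.0009132 mol, which equals the excess n(NaOH).
So n(NaOH) consumed by the sample = 0.01212 - 0.0009132 = 0.01121 mol.
n(H2C2O4) = 0.01121 / 2 = 0.005604 mol.
mass = 0.005604 mol x 90.03 g/mol = 0.505 g.

0.505 g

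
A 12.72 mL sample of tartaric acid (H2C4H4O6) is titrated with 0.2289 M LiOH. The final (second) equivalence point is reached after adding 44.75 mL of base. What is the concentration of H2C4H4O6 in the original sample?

0.403 M

n(LiOH) = 0.2289 x 0.04475 = 0.01024 mol.
At the final (second) equivalence point, 2 mol OH^- react per mol H2C4H4O6, so n(H2C4H4O6) = 0.01024 / 2 = 0.005122 mol.
[H2C4H4O6] = 0.005122 / 0.01272 L = 0.403 M.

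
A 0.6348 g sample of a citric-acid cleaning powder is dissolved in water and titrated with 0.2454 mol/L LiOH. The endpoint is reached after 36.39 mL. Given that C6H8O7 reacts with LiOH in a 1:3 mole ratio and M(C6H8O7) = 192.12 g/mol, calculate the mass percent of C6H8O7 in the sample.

90.1%

n(LiOH) = 0.2454 x 0.03639 = 0.008930 mol.
n(C6H8O7) = 0.008930 / 3 = 0.002977 mol.
mass of C6H8O7 = 0.002977 x 192.12 = 0.5719 g.
% purity = 0.5719 / 0.6348 x 100 = 90.1%.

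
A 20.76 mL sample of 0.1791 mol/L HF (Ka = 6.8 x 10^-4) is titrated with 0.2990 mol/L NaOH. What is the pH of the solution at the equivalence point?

8.11

n(HF) = 0.1791 x 0.02076 = 0.003718 mol; V(NaOH) at equivalence = 0.003718/0.2990 = 0.01244 L.
At equivalence all the acid is converted to F-; total volume = 0.02076 + 0.01244 = 0.03320 L, so [F-] = 0.003718/0.03320 = 0.1120 M.
Kb = Kw/Ka = 1.0e-14 / 6.8 x 10^-4 = 1.47e-11.
[OH^-] = sqrt(Kb x [F-]) = sqrt(1.47e-11 x 0.1120) = 1.28e-6 M.
pOH = 5.89, so pH = 14.00 - 5.89 = 8.11.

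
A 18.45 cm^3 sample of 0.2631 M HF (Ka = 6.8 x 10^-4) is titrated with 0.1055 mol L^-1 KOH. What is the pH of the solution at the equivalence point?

n(HF) = 0.2631 x 0.01845 = 0.004854 mol; V(KOH) at equivalence = 0.004854/0.1055 = 0.04601 L.
At equivalence all the acid is converted to F-; total volume = 0.01845 + 0.04601 = 0.06446 L, so [F-] = 0.004854/0.06446 = 0.07530 M.
Kb = Kw/Ka = 1.0e-14 / 6.8 x 10^-4 = 1.47e-11.
[OH^-] = sqrt(Kb x [F-]) = sqrt(1.47e-11 x 0.07530) = 1.05e-6 M.
pOH = 5.98, so pH = 14.00 - 5.98 = 8.02.

8.02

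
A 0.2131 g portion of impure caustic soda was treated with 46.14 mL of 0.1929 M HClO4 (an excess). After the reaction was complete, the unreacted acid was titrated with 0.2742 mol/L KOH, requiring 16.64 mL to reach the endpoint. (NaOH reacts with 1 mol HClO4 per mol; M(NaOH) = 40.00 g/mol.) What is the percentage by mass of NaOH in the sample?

Total n(HClO4) added = 0.1929 x 0.04614 = 0.008900 mol.
n(KOH) used = 0.2742 x 0.01664 = 0.004563 mol, which equals the excess n(HClO4).
So n(HClO4) consumed by the sample = 0.008900 - 0.004563 = 0.004338 mol.
n(NaOH) = 0.004338 / 1 = 0.004338 mol.
mass NaOH = 0.004338 x 40.00 = 0.1735 g, so %NaOH = 0.1735/0.2131 x 100 = 81.4%.

81.4%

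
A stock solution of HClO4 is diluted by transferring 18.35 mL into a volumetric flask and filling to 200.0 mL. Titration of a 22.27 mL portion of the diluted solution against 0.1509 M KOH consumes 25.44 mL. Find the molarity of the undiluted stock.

1.88 M

n(KOH) = 0.1509 x 0.02544 = 0.003839 mol.
n(HClO4) in the aliquot = 0.003839 mol.
[diluted HClO4] = 0.003839 / 0.02227 = 0.1724 M.
Dilution factor = 200.0/18.35 = 10.90, so [stock] = 0.1724 x 10.90 = 1.88 M.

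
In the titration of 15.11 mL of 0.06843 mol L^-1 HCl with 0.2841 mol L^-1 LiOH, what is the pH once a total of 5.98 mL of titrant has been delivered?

12.50

n(acid) = 0.06843 x 0.01511 = 0.001034 mol; n(LiOH) added = 0.2841 x 0.005980 = 0.001699 mol.
Base is in excess by 0.001699 - 0.001034 = 0.0006649 mol in a total volume of 0.02109 L.
[OH^-] = 0.0006649/0.02109 = 0.03153 M, so pOH = 1.50 and pH = 14.00 - 1.50 = 12.50.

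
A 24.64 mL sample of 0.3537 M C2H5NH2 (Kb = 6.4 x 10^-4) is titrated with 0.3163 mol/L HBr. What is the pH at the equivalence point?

5.79

n(C2H5NH2) = 0.3537 x 0.02464 = 0.008715 mol; V(HBr) at equivalence = 0.008715/0.3163 = 0.02755 L.
At equivalence the base is fully converted to C2H5NH3+; total volume = 0.05219 L, so [C2H5NH3+] = 0.008715/0.05219 = 0.1670 M.
Ka(C2H5NH3+) = Kw/Kb = 1.0e-14 / 6.4 x 10^-4 = 1.56e-11.
[H^+] = sqrt(Ka x [C2H5NH3+]) = sqrt(1.56e-11 x 0.1670) = 1.62e-6 M.
pH = -log(1.62e-6) = 5.79.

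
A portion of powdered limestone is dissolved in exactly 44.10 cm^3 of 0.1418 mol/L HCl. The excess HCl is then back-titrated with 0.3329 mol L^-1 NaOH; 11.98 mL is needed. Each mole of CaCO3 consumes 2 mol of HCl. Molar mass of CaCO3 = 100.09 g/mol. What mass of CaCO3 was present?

Total n(HCl) added = 0.1418 x 0.04410 = 0.006253 mol.
n(NaOH) used = 0.3329 x 0.01198 = 0.003988 mol, which equals the excess n(HCl).
So n(HCl) consumed by the sample = 0.006253 - 0.003988 = 0.002265 mol.
n(CaCO3) = 0.002265 / 2 = 0.001133 mol.
mass = 0.001133 mol x 100.09 g/mol = 0.113 g.

0.113 g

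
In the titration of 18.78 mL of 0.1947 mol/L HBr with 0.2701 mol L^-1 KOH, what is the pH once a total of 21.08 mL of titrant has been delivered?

n(acid) = 0.1947 x 0.01878 = 0.003656 mol; n(KOH) added = 0.2701 x 0.02108 = 0.005694 mol.
Base is in excess by 0.005694 - 0.003656 = 0.002037 mol in a total volume of 0.03986 L.
[OH^-] = 0.002037/0.03986 = 0.05111 M, so pOH = 1.29 and pH = 14.00 - 1.29 = 12.71.

12.71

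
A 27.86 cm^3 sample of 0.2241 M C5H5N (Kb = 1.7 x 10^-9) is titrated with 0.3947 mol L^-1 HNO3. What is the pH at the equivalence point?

n(C5H5N) = 0.2241 x 0.02786 = 0.006243 mol; V(HNO3) at equivalence = 0.006243/0.3947 = 0.01582 L.
At equivalence the base is fully converted to C5H5NH+; total volume = 0.04368 L, so [C5H5NH+] = 0.006243/0.04368 = 0.1429 M.
Ka(C5H5NH+) = Kw/Kb = 1.0e-14 / 1.7 x 10^-9 = 5.88e-6.
[H^+] = sqrt(Ka x [C5H5NH+]) = sqrt(5.88e-6 x 0.1429) = 0.000917 M.
pH = -log(0.000917) = 3.04.

3.04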